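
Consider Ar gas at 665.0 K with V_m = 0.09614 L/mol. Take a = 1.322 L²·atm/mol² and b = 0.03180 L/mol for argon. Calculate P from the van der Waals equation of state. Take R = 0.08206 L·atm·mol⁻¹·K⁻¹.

P = RT/(V_m − b) − a/V_m²
RT/(V_m − b) = (0.08206)(665.0)/(0.09614 − 0.03180) = 54.570/0.064340 = 848.15 atm
a/V_m² = 1.322/(0.09614)² = 143.03 atm
P = 848.15 − 143.03 = 705.1 atm

P ≈ 705.1 atm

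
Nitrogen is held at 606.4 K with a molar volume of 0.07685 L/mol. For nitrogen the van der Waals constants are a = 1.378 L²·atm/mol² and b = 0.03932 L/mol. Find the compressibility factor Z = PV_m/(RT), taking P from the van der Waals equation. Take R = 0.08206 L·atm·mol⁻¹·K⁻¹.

Z ≈ 1.687

P = RT/(V_m − b) − a/V_m² = (0.08206)(606.4)/(0.07685 − 0.03932) − 1.378/(0.07685)²
  = 49.761/0.037530 − 233.33 = 1325.9 − 233.33 = 1092.6 atm
Z = PV_m/(RT) = (1092.6)(0.07685)/((0.08206)(606.4)) = 83.966/49.761 = 1.687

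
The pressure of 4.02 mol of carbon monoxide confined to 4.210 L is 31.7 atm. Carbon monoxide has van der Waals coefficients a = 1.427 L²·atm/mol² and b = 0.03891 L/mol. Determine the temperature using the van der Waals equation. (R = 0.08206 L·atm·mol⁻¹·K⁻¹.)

T ≈ 405.5 K

T = (P + a n²/V²)(V − nb)/(nR)
P + a n²/V² = 31.7 + (1.427)(4.02)²/(4.210)² = 33.001 atm
V − nb = 4.210 − (4.02)(0.03891) = 4.0536 L
T = (33.001)(4.0536)/((4.02)(0.08206)) = 405.5 K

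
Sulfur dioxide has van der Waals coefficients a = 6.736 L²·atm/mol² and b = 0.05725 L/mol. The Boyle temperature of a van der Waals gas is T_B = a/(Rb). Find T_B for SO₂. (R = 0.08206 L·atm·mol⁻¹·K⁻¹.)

For a van der Waals gas the second virial coefficient B₂ = b − a/(RT) vanishes at T_B = a/(Rb).
T_B = 6.736/(0.08206×0.05725) = 6.736/0.0046979 = 1434 K

T_B ≈ 1434 K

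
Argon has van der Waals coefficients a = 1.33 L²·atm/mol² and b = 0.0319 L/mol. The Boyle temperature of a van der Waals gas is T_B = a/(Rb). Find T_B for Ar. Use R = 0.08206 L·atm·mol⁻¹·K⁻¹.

For a van der Waals gas the second virial coefficient B₂ = b − a/(RT) vanishes at T_B = a/(Rb).
T_B = 1.33/(0.08206×0.0319) = 1.33/0.0026177 = 508.1 K

T_B ≈ 508.1 K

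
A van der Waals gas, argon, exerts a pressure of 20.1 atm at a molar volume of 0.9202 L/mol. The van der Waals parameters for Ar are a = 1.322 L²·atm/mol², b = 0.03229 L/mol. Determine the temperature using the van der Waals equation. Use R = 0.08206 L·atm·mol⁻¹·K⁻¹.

T = (P + a/V_m²)(V_m − b)/R
P + a/V_m² = 20.1 + 1.322/(0.9202)² = 21.661 atm
V_m − b = 0.9202 − 0.03229 = 0.88791 L/mol
T = (21.661)(0.88791)/0.08206 = 234.4 K

T ≈ 234.4 K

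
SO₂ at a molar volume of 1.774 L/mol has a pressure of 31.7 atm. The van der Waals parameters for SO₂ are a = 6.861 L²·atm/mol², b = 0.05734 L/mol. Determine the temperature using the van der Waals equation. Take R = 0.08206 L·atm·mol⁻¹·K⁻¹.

T = (P + a/V_m²)(V_m − b)/R
P + a/V_m² = 31.7 + 6.861/(1.774)² = 33.880 atm
V_m − b = 1.774 − 0.05734 = 1.7167 L/mol
T = (33.880)(1.7167)/0.08206 = 708.8 K

T ≈ 708.8 K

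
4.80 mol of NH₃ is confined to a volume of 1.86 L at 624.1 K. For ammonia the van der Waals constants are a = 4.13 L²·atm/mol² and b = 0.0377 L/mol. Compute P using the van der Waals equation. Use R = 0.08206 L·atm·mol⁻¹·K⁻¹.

P = nRT/(V − nb) − a n²/V²
nRT/(V − nb) = (4.80)(0.08206)(624.1)/(1.86 − 4.80×0.0377) = 245.83/1.6790 = 146.41 atm
a n²/V² = (4.13)(4.80)²/(1.86)² = 27.505 atm
P = 146.41 − 27.505 = 118.9 atm

P ≈ 118.9 atm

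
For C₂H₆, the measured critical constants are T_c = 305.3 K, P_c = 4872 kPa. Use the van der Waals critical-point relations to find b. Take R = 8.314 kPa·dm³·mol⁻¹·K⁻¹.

b ≈ 0.06512 dm³/mol

From T_c = 8a/(27Rb) and P_c = a/(27b²): b = R T_c/(8 P_c).
b = (8.314)(305.3)/(8×4872) = 2538.3/38976 = 0.06512 dm³/mol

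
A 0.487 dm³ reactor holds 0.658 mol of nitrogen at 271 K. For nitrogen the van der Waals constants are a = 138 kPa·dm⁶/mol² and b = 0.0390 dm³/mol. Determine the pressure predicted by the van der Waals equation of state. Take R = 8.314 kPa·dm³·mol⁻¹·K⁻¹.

P = nRT/(V − nb) − a n²/V²
nRT/(V − nb) = (0.658)(8.314)(271)/(0.487 − 0.658×0.0390) = 1482.5/0.46134 = 3213.5 kPa
a n²/V² = (138)(0.658)²/(0.487)² = 251.93 kPa
P = 3213.5 − 251.93 = 2962 kPa

P ≈ 2962 kPa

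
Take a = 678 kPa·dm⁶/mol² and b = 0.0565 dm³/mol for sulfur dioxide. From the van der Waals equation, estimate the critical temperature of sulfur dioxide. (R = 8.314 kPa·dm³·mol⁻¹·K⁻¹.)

T_c ≈ 427.7 K

For a van der Waals gas, T_c = 8a/(27Rb).
T_c = 8×678/(27×8.314×0.0565) = 5424.0/12.683 = 427.7 K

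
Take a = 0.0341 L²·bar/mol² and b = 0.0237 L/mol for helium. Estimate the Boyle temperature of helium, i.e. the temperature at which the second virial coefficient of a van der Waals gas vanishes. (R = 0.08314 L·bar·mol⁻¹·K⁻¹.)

T_B ≈ 17.31 K

For a van der Waals gas the second virial coefficient B₂ = b − a/(RT) vanishes at T_B = a/(Rb).
T_B = 0.0341/(0.08314×0.0237) = 0.0341/0.0019704 = 17.31 K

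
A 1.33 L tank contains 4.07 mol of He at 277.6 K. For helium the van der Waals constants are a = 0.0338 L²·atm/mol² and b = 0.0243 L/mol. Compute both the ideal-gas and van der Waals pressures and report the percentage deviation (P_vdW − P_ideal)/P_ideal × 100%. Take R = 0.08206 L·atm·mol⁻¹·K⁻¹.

Ideal: P_ideal = nRT/V = (4.07)(0.08206)(277.6)/1.33 = 69.7098 atm
vdW: P = nRT/(V − nb) − a n²/V² = 92.7140/1.23110 − 0.559894/1.76890 = 75.3099 − 0.316521 = 74.9934 atm
% deviation = (74.9934 − 69.7098)/69.7098 × 100% = 7.58%

7.58 %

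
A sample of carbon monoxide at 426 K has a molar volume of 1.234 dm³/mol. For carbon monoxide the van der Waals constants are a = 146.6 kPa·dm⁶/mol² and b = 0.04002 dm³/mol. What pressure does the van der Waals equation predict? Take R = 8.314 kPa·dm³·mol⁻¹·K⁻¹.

P ≈ 2870 kPa

P = RT/(V_m − b) − a/V_m²
RT/(V_m − b) = (8.314)(426)/(1.234 − 0.04002) = 3541.8/1.1940 = 2966.3 kPa
a/V_m² = 146.6/(1.234)² = 96.273 kPa
P = 2966.3 − 96.273 = 2870 kPa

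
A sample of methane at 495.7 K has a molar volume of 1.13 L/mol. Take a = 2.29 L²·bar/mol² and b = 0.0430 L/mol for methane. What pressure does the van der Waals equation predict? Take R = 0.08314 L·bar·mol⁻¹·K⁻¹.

P ≈ 36.12 bar

P = RT/(V_m − b) − a/V_m²
RT/(V_m − b) = (0.08314)(495.7)/(1.13 − 0.0430) = 41.212/1.0870 = 37.914 bar
a/V_m² = 2.29/(1.13)² = 1.7934 bar
P = 37.914 − 1.7934 = 36.12 bar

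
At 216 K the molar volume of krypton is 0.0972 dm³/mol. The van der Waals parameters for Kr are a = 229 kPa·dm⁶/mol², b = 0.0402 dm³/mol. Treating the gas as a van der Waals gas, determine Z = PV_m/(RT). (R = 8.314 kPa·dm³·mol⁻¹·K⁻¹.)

Z ≈ 0.3933

P = RT/(V_m − b) − a/V_m² = (8.314)(216)/(0.0972 − 0.0402) − 229/(0.0972)²
  = 1795.8/0.057000 − 24238 = 31505 − 24238 = 7267 kPa
Z = PV_m/(RT) = (7267)(0.0972)/((8.314)(216)) = 706.35/1795.8 = 0.3933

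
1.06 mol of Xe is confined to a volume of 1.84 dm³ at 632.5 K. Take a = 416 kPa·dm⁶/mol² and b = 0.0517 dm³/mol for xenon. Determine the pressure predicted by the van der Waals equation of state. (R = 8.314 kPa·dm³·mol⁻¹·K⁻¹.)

P ≈ 2984 kPa

P = nRT/(V − nb) − a n²/V²
nRT/(V − nb) = (1.06)(8.314)(632.5)/(1.84 − 1.06×0.0517) = 5574.1/1.7852 = 3122.4 kPa
a n²/V² = (416)(1.06)²/(1.84)² = 138.06 kPa
P = 3122.4 − 138.06 = 2984 kPa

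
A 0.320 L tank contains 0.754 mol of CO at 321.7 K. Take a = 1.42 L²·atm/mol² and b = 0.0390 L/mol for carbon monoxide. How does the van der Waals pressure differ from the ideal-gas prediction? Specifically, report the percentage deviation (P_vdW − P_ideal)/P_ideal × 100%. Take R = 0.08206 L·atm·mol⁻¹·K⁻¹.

Ideal: P_ideal = nRT/V = (0.754)(0.08206)(321.7)/0.320 = 62.2019 atm
vdW: P = nRT/(V − nb) − a n²/V² = 19.9046/0.290594 − 0.807293/0.102400 = 68.4963 − 7.88372 = 60.6126 atm
% deviation = (60.6126 − 62.2019)/62.2019 × 100% = -2.56%

-2.56 %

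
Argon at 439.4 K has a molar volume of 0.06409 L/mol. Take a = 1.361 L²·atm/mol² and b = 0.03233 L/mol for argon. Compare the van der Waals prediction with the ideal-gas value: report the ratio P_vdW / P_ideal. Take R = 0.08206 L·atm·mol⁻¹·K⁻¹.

P_vdW / P_ideal ≈ 1.429

Ideal: P_ideal = RT/V_m = (0.08206)(439.4)/0.06409 = 562.602 atm
vdW: P = RT/(V_m − b) − a/V_m² = 36.0572/0.0317600 − 1.361/0.00410753 = 1135.30 − 331.343 = 803.96 atm
Ratio = 803.96/562.602 = 1.429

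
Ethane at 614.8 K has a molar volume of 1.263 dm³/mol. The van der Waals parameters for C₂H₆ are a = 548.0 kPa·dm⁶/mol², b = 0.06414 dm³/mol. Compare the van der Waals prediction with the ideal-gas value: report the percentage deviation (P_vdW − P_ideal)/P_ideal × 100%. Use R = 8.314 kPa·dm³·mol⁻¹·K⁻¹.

-3.14 %

Ideal: P_ideal = RT/V_m = (8.314)(614.8)/1.263 = 4047.07 kPa
vdW: P = RT/(V_m − b) − a/V_m² = 5111.45/1.19886 − 548.0/1.59517 = 4263.59 − 343.537 = 3920.05 kPa
% deviation = (3920.05 − 4047.07)/4047.07 × 100% = -3.14%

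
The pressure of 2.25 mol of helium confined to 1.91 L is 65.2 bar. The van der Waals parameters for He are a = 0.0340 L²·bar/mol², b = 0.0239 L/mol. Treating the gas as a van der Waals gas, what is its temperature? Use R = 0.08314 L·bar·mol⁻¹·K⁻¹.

T ≈ 647.4 K

T = (P + a n²/V²)(V − nb)/(nR)
P + a n²/V² = 65.2 + (0.0340)(2.25)²/(1.91)² = 65.247 bar
V − nb = 1.91 − (2.25)(0.0239) = 1.8562 L
T = (65.247)(1.8562)/((2.25)(0.08314)) = 647.4 K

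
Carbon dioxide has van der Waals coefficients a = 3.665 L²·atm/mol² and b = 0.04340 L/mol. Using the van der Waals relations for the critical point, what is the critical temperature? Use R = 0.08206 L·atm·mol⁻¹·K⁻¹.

For a van der Waals gas, T_c = 8a/(27Rb).
T_c = 8×3.665/(27×0.08206×0.04340) = 29.320/0.096158 = 304.9 K

T_c ≈ 304.9 K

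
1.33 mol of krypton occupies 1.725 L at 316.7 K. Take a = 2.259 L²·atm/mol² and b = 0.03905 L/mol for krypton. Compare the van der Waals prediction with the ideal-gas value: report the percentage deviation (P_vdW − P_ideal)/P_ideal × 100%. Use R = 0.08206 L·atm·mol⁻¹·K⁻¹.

Ideal: P_ideal = nRT/V = (1.33)(0.08206)(316.7)/1.725 = 20.0374 atm
vdW: P = nRT/(V − nb) − a n²/V² = 34.5646/1.67306 − 3.99595/2.97563 = 20.6595 − 1.34289 = 19.3166 atm
% deviation = (19.3166 − 20.0374)/20.0374 × 100% = -3.60%

-3.60 %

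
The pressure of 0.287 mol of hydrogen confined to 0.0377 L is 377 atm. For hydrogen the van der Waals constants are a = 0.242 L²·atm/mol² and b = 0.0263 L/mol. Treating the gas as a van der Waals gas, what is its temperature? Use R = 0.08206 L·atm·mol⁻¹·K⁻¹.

T ≈ 500.6 K

T = (P + a n²/V²)(V − nb)/(nR)
P + a n²/V² = 377 + (0.242)(0.287)²/(0.0377)² = 391.02 atm
V − nb = 0.0377 − (0.287)(0.0263) = 0.030152 L
T = (391.02)(0.030152)/((0.287)(0.08206)) = 500.6 K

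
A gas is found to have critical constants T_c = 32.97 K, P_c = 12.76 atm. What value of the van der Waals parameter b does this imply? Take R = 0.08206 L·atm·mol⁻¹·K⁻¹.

b ≈ 0.02650 L/mol

From T_c = 8a/(27Rb) and P_c = a/(27b²): b = R T_c/(8 P_c).
b = (0.08206)(32.97)/(8×12.76) = 2.7055/102.08 = 0.02650 L/mol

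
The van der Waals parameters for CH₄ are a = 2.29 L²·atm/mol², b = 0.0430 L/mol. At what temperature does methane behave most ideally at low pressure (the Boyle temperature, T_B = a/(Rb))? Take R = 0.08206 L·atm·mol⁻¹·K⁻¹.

T_B ≈ 649.0 K

For a van der Waals gas the second virial coefficient B₂ = b − a/(RT) vanishes at T_B = a/(Rb).
T_B = 2.29/(0.08206×0.0430) = 2.29/0.0035286 = 649.0 K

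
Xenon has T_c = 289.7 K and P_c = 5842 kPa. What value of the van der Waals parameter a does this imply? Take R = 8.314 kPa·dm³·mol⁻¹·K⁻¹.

From T_c = 8a/(27Rb) and P_c = a/(27b²): a = 27 R² T_c²/(64 P_c).
a = 27×(8.314)²×(289.7)²/(64×5842) = 156632109/373888 = 418.9 kPa·dm⁶/mol²

a ≈ 418.9 kPa·dm⁶/mol²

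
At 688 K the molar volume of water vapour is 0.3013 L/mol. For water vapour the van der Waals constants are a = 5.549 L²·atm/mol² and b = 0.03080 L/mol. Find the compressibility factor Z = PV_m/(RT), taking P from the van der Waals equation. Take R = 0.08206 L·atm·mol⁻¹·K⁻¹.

Z ≈ 0.7877

P = RT/(V_m − b) − a/V_m² = (0.08206)(688)/(0.3013 − 0.03080) − 5.549/(0.3013)²
  = 56.457/0.27050 − 61.125 = 208.71 − 61.125 = 147.59 atm
Z = PV_m/(RT) = (147.59)(0.3013)/((0.08206)(688)) = 44.469/56.457 = 0.7877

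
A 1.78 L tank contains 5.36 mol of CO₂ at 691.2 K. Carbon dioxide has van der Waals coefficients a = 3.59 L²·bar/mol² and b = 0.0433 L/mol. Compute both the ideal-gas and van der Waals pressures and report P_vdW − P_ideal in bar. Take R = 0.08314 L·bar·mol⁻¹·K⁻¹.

Ideal: P_ideal = nRT/V = (5.36)(0.08314)(691.2)/1.78 = 173.045 bar
vdW: P = nRT/(V − nb) − a n²/V² = 308.020/1.54791 − 103.139/3.16840 = 198.991 − 32.5524 = 166.439 bar
ΔP = 166.439 − 173.045 = -6.61 bar

ΔP ≈ -6.61 bar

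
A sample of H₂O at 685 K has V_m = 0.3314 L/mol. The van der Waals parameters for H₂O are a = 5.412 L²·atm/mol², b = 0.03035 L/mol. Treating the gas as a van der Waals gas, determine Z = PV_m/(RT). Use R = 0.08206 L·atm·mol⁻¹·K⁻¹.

Z ≈ 0.8103

P = RT/(V_m − b) − a/V_m² = (0.08206)(685)/(0.3314 − 0.03035) − 5.412/(0.3314)²
  = 56.211/0.30105 − 49.278 = 186.72 − 49.278 = 137.44 atm
Z = PV_m/(RT) = (137.44)(0.3314)/((0.08206)(685)) = 45.548/56.211 = 0.8103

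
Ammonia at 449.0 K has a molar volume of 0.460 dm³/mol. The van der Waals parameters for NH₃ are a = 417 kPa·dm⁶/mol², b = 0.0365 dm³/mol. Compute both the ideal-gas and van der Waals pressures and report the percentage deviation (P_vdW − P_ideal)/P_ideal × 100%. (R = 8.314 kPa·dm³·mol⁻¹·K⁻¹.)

Ideal: P_ideal = RT/V_m = (8.314)(449.0)/0.460 = 8115.19 kPa
vdW: P = RT/(V_m − b) − a/V_m² = 3732.99/0.423500 − 417/0.211600 = 8814.62 − 1970.70 = 6843.92 kPa
% deviation = (6843.92 − 8115.19)/8115.19 × 100% = -15.67%

-15.67 %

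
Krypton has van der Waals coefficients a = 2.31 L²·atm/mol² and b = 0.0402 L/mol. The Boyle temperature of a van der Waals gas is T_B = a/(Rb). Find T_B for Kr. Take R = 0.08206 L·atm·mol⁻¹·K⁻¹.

T_B ≈ 700.3 K

For a van der Waals gas the second virial coefficient B₂ = b − a/(RT) vanishes at T_B = a/(Rb).
T_B = 2.31/(0.08206×0.0402) = 2.31/0.0032988 = 700.3 K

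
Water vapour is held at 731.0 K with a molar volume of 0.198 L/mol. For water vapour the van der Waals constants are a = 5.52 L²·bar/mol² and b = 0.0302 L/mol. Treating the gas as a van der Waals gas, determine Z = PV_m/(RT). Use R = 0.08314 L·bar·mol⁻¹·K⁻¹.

P = RT/(V_m − b) − a/V_m² = (0.08314)(731.0)/(0.198 − 0.0302) − 5.52/(0.198)²
  = 60.775/0.16780 − 140.80 = 362.19 − 140.80 = 221.39 bar
Z = PV_m/(RT) = (221.39)(0.198)/((0.08314)(731.0)) = 43.835/60.775 = 0.7213

Z ≈ 0.7213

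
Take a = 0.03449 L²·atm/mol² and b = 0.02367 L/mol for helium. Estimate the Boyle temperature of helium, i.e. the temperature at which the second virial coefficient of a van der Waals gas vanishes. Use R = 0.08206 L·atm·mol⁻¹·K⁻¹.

For a van der Waals gas the second virial coefficient B₂ = b − a/(RT) vanishes at T_B = a/(Rb).
T_B = 0.03449/(0.08206×0.02367) = 0.03449/0.0019424 = 17.76 K

T_B ≈ 17.76 K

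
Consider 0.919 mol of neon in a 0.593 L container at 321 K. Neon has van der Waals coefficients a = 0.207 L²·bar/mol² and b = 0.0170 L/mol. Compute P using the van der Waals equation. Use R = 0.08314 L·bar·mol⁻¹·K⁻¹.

P ≈ 41.98 bar

P = nRT/(V − nb) − a n²/V²
nRT/(V − nb) = (0.919)(0.08314)(321)/(0.593 − 0.919×0.0170) = 24.526/0.57738 = 42.478 bar
a n²/V² = (0.207)(0.919)²/(0.593)² = 0.49716 bar
P = 42.478 − 0.49716 = 41.98 bar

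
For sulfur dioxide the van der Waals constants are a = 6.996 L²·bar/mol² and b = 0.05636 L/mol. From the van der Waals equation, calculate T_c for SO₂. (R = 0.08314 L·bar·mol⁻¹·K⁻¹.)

For a van der Waals gas, T_c = 8a/(27Rb).
T_c = 8×6.996/(27×0.08314×0.05636) = 55.968/0.12652 = 442.4 K

T_c ≈ 442.4 K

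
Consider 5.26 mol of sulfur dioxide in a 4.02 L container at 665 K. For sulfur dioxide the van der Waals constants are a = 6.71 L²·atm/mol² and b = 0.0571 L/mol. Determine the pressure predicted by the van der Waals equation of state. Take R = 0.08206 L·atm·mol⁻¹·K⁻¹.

P = nRT/(V − nb) − a n²/V²
nRT/(V − nb) = (5.26)(0.08206)(665)/(4.02 − 5.26×0.0571) = 287.04/3.7197 = 77.168 atm
a n²/V² = (6.71)(5.26)²/(4.02)² = 11.488 atm
P = 77.168 − 11.488 = 65.68 atm

P ≈ 65.68 atm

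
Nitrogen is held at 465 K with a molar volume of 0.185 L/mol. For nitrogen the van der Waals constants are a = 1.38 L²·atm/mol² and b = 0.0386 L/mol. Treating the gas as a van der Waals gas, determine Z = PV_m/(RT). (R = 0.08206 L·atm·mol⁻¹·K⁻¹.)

Z ≈ 1.068

P = RT/(V_m − b) − a/V_m² = (0.08206)(465)/(0.185 − 0.0386) − 1.38/(0.185)²
  = 38.158/0.14640 − 40.321 = 260.64 − 40.321 = 220.32 atm
Z = PV_m/(RT) = (220.32)(0.185)/((0.08206)(465)) = 40.759/38.158 = 1.068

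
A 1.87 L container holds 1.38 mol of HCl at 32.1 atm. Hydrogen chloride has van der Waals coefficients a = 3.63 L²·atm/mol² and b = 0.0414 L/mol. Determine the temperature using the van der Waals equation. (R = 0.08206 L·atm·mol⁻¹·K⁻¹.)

T = (P + a n²/V²)(V − nb)/(nR)
P + a n²/V² = 32.1 + (3.63)(1.38)²/(1.87)² = 34.077 atm
V − nb = 1.87 − (1.38)(0.0414) = 1.8129 L
T = (34.077)(1.8129)/((1.38)(0.08206)) = 545.5 K

T ≈ 545.5 K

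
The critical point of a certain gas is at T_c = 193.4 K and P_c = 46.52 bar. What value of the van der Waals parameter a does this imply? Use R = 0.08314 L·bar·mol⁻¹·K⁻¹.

a ≈ 2.345 L²·bar/mol²

From T_c = 8a/(27Rb) and P_c = a/(27b²): a = 27 R² T_c²/(64 P_c).
a = 27×(0.08314)²×(193.4)²/(64×46.52) = 6980.7/2977.3 = 2.345 L²·bar/mol²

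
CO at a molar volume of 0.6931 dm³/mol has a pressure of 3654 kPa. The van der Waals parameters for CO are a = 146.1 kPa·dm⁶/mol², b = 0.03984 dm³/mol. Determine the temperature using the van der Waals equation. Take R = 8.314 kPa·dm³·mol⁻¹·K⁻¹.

T ≈ 311.0 K

T = (P + a/V_m²)(V_m − b)/R
P + a/V_m² = 3654 + 146.1/(0.6931)² = 3958.1 kPa
V_m − b = 0.6931 − 0.03984 = 0.65326 dm³/mol
T = (3958.1)(0.65326)/8.314 = 311.0 K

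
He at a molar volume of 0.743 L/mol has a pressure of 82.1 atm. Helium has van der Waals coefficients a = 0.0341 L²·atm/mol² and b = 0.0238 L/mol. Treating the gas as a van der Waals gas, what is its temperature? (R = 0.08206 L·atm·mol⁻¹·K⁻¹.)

T ≈ 720.1 K

T = (P + a/V_m²)(V_m − b)/R
P + a/V_m² = 82.1 + 0.0341/(0.743)² = 82.162 atm
V_m − b = 0.743 − 0.0238 = 0.71920 L/mol
T = (82.162)(0.71920)/0.08206 = 720.1 K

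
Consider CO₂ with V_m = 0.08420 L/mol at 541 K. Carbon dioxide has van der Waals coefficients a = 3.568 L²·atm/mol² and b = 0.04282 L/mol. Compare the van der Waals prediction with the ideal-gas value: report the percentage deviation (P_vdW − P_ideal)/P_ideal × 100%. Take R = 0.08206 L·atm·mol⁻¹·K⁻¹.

8.03 %

Ideal: P_ideal = RT/V_m = (0.08206)(541)/0.08420 = 527.250 atm
vdW: P = RT/(V_m − b) − a/V_m² = 44.3945/0.0413800 − 3.568/0.00708964 = 1072.85 − 503.270 = 569.58 atm
% deviation = (569.58 − 527.250)/527.250 × 100% = 8.03%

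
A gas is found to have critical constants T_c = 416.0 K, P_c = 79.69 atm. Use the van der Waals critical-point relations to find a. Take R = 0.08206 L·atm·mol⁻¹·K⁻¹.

a ≈ 6.169 L²·atm/mol²

From T_c = 8a/(27Rb) and P_c = a/(27b²): a = 27 R² T_c²/(64 P_c).
a = 27×(0.08206)²×(416.0)²/(64×79.69) = 31464/5100.2 = 6.169 L²·atm/mol²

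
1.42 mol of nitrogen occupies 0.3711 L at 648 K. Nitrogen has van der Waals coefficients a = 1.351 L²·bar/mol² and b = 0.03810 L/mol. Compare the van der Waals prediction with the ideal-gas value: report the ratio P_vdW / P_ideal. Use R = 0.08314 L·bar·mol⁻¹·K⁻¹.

Ideal: P_ideal = nRT/V = (1.42)(0.08314)(648)/0.3711 = 206.150 bar
vdW: P = nRT/(V − nb) − a n²/V² = 76.5021/0.316998 − 2.72416/0.137715 = 241.333 − 19.7811 = 221.552 bar
Ratio = 221.552/206.150 = 1.075

P_vdW / P_ideal ≈ 1.075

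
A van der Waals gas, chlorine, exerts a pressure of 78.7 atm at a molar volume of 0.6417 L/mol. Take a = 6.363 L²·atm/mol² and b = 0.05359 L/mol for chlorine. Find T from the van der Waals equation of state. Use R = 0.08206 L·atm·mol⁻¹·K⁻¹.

T = (P + a/V_m²)(V_m − b)/R
P + a/V_m² = 78.7 + 6.363/(0.6417)² = 94.152 atm
V_m − b = 0.6417 − 0.05359 = 0.58811 L/mol
T = (94.152)(0.58811)/0.08206 = 674.8 K

T ≈ 674.8 K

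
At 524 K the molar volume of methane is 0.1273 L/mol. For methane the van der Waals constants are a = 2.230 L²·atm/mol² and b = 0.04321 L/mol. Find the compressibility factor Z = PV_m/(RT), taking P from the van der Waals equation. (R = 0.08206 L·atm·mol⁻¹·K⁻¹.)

Z ≈ 1.106

P = RT/(V_m − b) − a/V_m² = (0.08206)(524)/(0.1273 − 0.04321) − 2.230/(0.1273)²
  = 42.999/0.084090 − 137.61 = 511.34 − 137.61 = 373.73 atm
Z = PV_m/(RT) = (373.73)(0.1273)/((0.08206)(524)) = 47.576/42.999 = 1.106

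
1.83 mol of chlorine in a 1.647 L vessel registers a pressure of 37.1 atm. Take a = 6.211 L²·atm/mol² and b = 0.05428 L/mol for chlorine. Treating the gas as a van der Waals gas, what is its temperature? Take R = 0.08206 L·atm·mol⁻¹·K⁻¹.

T ≈ 461.4 K

T = (P + a n²/V²)(V − nb)/(nR)
P + a n²/V² = 37.1 + (6.211)(1.83)²/(1.647)² = 44.768 atm
V − nb = 1.647 − (1.83)(0.05428) = 1.5477 L
T = (44.768)(1.5477)/((1.83)(0.08206)) = 461.4 K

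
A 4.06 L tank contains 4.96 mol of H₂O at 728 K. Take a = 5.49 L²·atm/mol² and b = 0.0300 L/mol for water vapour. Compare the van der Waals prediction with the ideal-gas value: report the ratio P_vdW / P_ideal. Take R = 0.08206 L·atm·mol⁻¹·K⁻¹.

P_vdW / P_ideal ≈ 0.9258

Ideal: P_ideal = nRT/V = (4.96)(0.08206)(728)/4.06 = 72.9825 atm
vdW: P = nRT/(V − nb) − a n²/V² = 296.309/3.91120 − 135.063/16.4836 = 75.7591 − 8.19378 = 67.5653 atm
Ratio = 67.5653/72.9825 = 0.9258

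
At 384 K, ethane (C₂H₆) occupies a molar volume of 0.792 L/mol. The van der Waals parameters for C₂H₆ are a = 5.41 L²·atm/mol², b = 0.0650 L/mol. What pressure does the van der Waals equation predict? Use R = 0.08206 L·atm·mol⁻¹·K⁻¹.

P ≈ 34.72 atm

P = RT/(V_m − b) − a/V_m²
RT/(V_m − b) = (0.08206)(384)/(0.792 − 0.0650) = 31.511/0.72700 = 43.344 atm
a/V_m² = 5.41/(0.792)² = 8.6248 atm
P = 43.344 − 8.6248 = 34.72 atm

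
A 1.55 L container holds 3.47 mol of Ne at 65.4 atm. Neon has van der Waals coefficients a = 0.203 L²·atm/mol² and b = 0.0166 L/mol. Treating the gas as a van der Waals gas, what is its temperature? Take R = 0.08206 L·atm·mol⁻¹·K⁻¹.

T ≈ 348.1 K

T = (P + a n²/V²)(V − nb)/(nR)
P + a n²/V² = 65.4 + (0.203)(3.47)²/(1.55)² = 66.417 atm
V − nb = 1.55 − (3.47)(0.0166) = 1.4924 L
T = (66.417)(1.4924)/((3.47)(0.08206)) = 348.1 K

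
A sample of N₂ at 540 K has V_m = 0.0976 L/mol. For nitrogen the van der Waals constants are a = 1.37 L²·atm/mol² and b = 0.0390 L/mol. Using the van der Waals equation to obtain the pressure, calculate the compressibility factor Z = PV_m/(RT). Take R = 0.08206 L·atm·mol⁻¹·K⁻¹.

P = RT/(V_m − b) − a/V_m² = (0.08206)(540)/(0.0976 − 0.0390) − 1.37/(0.0976)²
  = 44.312/0.058600 − 143.82 = 756.18 − 143.82 = 612.36 atm
Z = PV_m/(RT) = (612.36)(0.0976)/((0.08206)(540)) = 59.766/44.312 = 1.349

Z ≈ 1.349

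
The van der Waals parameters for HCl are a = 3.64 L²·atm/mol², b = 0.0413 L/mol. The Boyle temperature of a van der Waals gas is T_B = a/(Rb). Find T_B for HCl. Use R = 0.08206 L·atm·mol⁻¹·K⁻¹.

For a van der Waals gas the second virial coefficient B₂ = b − a/(RT) vanishes at T_B = a/(Rb).
T_B = 3.64/(0.08206×0.0413) = 3.64/0.0033891 = 1074 K

T_B ≈ 1074 K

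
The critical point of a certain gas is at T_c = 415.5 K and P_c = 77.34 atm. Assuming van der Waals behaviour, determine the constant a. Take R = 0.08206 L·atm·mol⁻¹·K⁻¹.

From T_c = 8a/(27Rb) and P_c = a/(27b²): a = 27 R² T_c²/(64 P_c).
a = 27×(0.08206)²×(415.5)²/(64×77.34) = 31388/4949.8 = 6.341 L²·atm/mol²

a ≈ 6.341 L²·atm/mol²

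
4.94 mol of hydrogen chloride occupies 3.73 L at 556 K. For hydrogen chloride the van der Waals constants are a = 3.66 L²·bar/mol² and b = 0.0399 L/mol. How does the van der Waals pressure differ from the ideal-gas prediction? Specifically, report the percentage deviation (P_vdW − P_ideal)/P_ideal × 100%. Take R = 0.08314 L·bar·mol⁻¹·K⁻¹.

-4.91 %

Ideal: P_ideal = nRT/V = (4.94)(0.08314)(556)/3.73 = 61.2214 bar
vdW: P = nRT/(V − nb) − a n²/V² = 228.356/3.53289 − 89.3172/13.9129 = 64.6372 − 6.41974 = 58.2175 bar
% deviation = (58.2175 − 61.2214)/61.2214 × 100% = -4.91%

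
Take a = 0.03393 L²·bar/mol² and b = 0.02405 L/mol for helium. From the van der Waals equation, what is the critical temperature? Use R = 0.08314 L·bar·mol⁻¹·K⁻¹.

T_c ≈ 5.028 K

For a van der Waals gas, T_c = 8a/(27Rb).
T_c = 8×0.03393/(27×0.08314×0.02405) = 0.27144/0.053987 = 5.028 K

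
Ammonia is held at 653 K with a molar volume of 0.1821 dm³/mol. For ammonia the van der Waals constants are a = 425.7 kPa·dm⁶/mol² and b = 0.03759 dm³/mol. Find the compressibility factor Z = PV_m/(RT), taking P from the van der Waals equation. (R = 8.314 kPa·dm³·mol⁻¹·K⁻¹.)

P = RT/(V_m − b) − a/V_m² = (8.314)(653)/(0.1821 − 0.03759) − 425.7/(0.1821)²
  = 5429.0/0.14451 − 12838 = 37568 − 12838 = 24730 kPa
Z = PV_m/(RT) = (24730)(0.1821)/((8.314)(653)) = 4503.3/5429.0 = 0.8295

Z ≈ 0.8295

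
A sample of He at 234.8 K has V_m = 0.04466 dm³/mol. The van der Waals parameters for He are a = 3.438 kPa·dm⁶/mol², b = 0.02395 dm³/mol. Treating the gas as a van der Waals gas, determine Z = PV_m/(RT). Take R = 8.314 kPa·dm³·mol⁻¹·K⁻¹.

Z ≈ 2.117

P = RT/(V_m − b) − a/V_m² = (8.314)(234.8)/(0.04466 − 0.02395) − 3.438/(0.04466)²
  = 1952.1/0.020710 − 1723.7 = 94259 − 1723.7 = 92535 kPa
Z = PV_m/(RT) = (92535)(0.04466)/((8.314)(234.8)) = 4132.6/1952.1 = 2.117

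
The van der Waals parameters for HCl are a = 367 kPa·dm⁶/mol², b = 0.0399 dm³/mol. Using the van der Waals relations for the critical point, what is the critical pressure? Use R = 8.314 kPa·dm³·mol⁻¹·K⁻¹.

P_c ≈ 8538 kPa

For a van der Waals gas, P_c = a/(27b²).
P_c = 367/(27×(0.0399)²) = 367/0.042984 = 8538 kPa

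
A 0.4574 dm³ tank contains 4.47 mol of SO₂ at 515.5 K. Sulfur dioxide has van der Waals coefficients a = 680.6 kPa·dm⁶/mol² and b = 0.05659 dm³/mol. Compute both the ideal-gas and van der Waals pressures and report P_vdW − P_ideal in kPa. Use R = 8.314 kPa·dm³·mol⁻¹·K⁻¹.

ΔP ≈ -13177 kPa

Ideal: P_ideal = nRT/V = (4.47)(8.314)(515.5)/0.4574 = 41884.2 kPa
vdW: P = nRT/(V − nb) − a n²/V² = 19157.8/0.204443 − 13599.0/0.209215 = 93707.3 − 65000.1 = 28707.2 kPa
ΔP = 28707.2 − 41884.2 = -13177 kPa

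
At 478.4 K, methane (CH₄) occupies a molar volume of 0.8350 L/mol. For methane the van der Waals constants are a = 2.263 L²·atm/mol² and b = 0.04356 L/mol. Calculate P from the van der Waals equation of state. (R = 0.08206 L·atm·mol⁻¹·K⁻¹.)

P = RT/(V_m − b) − a/V_m²
RT/(V_m − b) = (0.08206)(478.4)/(0.8350 − 0.04356) = 39.258/0.79144 = 49.603 atm
a/V_m² = 2.263/(0.8350)² = 3.2457 atm
P = 49.603 − 3.2457 = 46.36 atm

P ≈ 46.36 atm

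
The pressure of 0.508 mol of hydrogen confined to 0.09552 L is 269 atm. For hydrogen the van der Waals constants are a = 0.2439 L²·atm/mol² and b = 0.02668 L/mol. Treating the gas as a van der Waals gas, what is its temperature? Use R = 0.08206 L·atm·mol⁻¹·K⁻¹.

T ≈ 542.5 K

T = (P + a n²/V²)(V − nb)/(nR)
P + a n²/V² = 269 + (0.2439)(0.508)²/(0.09552)² = 275.90 atm
V − nb = 0.09552 − (0.508)(0.02668) = 0.081967 L
T = (275.90)(0.081967)/((0.508)(0.08206)) = 542.5 K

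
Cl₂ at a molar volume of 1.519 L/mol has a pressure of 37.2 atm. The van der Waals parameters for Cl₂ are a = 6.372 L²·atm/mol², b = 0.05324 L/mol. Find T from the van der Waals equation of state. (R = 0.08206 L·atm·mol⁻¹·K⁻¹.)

T = (P + a/V_m²)(V_m − b)/R
P + a/V_m² = 37.2 + 6.372/(1.519)² = 39.962 atm
V_m − b = 1.519 − 0.05324 = 1.4658 L/mol
T = (39.962)(1.4658)/0.08206 = 713.8 K

T ≈ 713.8 K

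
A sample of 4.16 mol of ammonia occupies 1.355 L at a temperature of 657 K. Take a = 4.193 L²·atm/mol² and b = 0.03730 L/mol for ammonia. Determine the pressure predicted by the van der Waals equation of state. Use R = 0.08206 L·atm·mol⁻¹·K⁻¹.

P = nRT/(V − nb) − a n²/V²
nRT/(V − nb) = (4.16)(0.08206)(657)/(1.355 − 4.16×0.03730) = 224.28/1.1998 = 186.93 atm
a n²/V² = (4.193)(4.16)²/(1.355)² = 39.521 atm
P = 186.93 − 39.521 = 147.4 atm

P ≈ 147.4 atm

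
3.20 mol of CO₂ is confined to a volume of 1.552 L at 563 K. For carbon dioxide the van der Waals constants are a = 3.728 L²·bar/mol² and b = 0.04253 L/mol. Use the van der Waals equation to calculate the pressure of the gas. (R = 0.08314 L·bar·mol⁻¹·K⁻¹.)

P ≈ 89.94 bar

P = nRT/(V − nb) − a n²/V²
nRT/(V − nb) = (3.20)(0.08314)(563)/(1.552 − 3.20×0.04253) = 149.79/1.4159 = 105.79 bar
a n²/V² = (3.728)(3.20)²/(1.552)² = 15.849 bar
P = 105.79 − 15.849 = 89.94 bar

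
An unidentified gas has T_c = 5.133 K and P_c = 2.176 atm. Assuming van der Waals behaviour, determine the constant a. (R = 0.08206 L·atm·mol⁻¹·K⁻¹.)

a ≈ 0.03440 L²·atm/mol²

From T_c = 8a/(27Rb) and P_c = a/(27b²): a = 27 R² T_c²/(64 P_c).
a = 27×(0.08206)²×(5.133)²/(64×2.176) = 4.7904/139.26 = 0.03440 L²·atm/mol²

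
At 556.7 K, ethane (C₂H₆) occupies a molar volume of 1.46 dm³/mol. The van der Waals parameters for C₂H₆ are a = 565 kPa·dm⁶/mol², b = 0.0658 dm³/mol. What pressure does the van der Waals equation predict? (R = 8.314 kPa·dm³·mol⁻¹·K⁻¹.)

P ≈ 3055 kPa

P = RT/(V_m − b) − a/V_m²
RT/(V_m − b) = (8.314)(556.7)/(1.46 − 0.0658) = 4628.4/1.3942 = 3319.8 kPa
a/V_m² = 565/(1.46)² = 265.06 kPa
P = 3319.8 − 265.06 = 3055 kPa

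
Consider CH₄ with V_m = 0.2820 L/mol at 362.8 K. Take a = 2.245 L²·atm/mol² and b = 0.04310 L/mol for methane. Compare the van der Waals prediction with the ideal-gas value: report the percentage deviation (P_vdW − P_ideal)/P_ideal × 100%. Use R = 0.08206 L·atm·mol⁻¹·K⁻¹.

-8.70 %

Ideal: P_ideal = RT/V_m = (0.08206)(362.8)/0.2820 = 105.572 atm
vdW: P = RT/(V_m − b) − a/V_m² = 29.7714/0.238900 − 2.245/0.0795240 = 124.619 − 28.2305 = 96.389 atm
% deviation = (96.389 − 105.572)/105.572 × 100% = -8.70%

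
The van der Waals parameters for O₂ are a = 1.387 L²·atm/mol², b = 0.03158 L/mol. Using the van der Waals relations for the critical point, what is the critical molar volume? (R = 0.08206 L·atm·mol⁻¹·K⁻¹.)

V_m,c ≈ 0.09474 L/mol

For a van der Waals gas, V_m,c = 3b.
V_m,c = 3×0.03158 = 0.09474 L/mol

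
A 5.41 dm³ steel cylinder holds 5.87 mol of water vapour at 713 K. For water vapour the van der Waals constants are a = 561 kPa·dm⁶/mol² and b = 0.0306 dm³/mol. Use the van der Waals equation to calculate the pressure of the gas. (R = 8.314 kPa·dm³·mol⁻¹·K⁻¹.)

P ≈ 5992 kPa

P = nRT/(V − nb) − a n²/V²
nRT/(V − nb) = (5.87)(8.314)(713)/(5.41 − 5.87×0.0306) = 34797/5.2304 = 6652.8 kPa
a n²/V² = (561)(5.87)²/(5.41)² = 660.46 kPa
P = 6652.8 − 660.46 = 5992 kPa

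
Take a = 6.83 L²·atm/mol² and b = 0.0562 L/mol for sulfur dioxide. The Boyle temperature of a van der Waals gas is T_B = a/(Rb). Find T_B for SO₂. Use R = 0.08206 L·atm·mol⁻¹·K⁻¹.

T_B ≈ 1481 K

For a van der Waals gas the second virial coefficient B₂ = b − a/(RT) vanishes at T_B = a/(Rb).
T_B = 6.83/(0.08206×0.0562) = 6.83/0.0046118 = 1481 K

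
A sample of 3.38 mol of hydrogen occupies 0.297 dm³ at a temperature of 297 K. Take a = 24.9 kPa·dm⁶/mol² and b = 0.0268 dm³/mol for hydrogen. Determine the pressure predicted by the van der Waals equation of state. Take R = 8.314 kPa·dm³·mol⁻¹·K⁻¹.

P = nRT/(V − nb) − a n²/V²
nRT/(V − nb) = (3.38)(8.314)(297)/(0.297 − 3.38×0.0268) = 8346.1/0.20642 = 40433 kPa
a n²/V² = (24.9)(3.38)²/(0.297)² = 3224.9 kPa
P = 40433 − 3224.9 = 37208 kPa

P ≈ 37208 kPa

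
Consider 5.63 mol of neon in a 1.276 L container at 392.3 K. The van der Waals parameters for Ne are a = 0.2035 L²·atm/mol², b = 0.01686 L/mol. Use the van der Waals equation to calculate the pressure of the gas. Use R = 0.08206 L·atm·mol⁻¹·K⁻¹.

P ≈ 149.5 atm

P = nRT/(V − nb) − a n²/V²
nRT/(V − nb) = (5.63)(0.08206)(392.3)/(1.276 − 5.63×0.01686) = 181.24/1.1811 = 153.45 atm
a n²/V² = (0.2035)(5.63)²/(1.276)² = 3.9617 atm
P = 153.45 − 3.9617 = 149.5 atm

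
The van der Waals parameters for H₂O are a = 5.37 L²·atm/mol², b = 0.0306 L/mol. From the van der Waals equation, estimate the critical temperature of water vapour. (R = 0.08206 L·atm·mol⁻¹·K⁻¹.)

T_c ≈ 633.6 K

For a van der Waals gas, T_c = 8a/(27Rb).
T_c = 8×5.37/(27×0.08206×0.0306) = 42.960/0.067798 = 633.6 K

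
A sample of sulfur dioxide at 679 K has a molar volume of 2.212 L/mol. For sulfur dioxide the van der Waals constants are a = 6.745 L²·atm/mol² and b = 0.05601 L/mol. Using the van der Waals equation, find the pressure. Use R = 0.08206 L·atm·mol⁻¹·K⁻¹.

P ≈ 24.47 atm

P = RT/(V_m − b) − a/V_m²
RT/(V_m − b) = (0.08206)(679)/(2.212 − 0.05601) = 55.719/2.1560 = 25.844 atm
a/V_m² = 6.745/(2.212)² = 1.3785 atm
P = 25.844 − 1.3785 = 24.47 atm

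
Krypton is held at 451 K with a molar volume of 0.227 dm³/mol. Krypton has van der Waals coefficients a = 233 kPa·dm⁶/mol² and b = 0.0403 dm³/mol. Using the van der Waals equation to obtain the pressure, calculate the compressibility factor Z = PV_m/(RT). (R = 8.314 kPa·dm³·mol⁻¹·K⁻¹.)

Z ≈ 0.9421

P = RT/(V_m − b) − a/V_m² = (8.314)(451)/(0.227 − 0.0403) − 233/(0.227)²
  = 3749.6/0.18670 − 4521.7 = 20084 − 4521.7 = 15562 kPa
Z = PV_m/(RT) = (15562)(0.227)/((8.314)(451)) = 3532.6/3749.6 = 0.9421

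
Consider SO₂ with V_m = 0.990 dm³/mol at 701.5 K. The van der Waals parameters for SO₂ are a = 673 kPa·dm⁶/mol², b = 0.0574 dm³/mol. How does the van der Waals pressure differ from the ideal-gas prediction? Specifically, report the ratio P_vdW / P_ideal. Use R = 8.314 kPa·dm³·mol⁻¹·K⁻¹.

Ideal: P_ideal = RT/V_m = (8.314)(701.5)/0.990 = 5891.18 kPa
vdW: P = RT/(V_m − b) − a/V_m² = 5832.27/0.932600 − 673/0.980100 = 6253.77 − 686.665 = 5567.11 kPa
Ratio = 5567.11/5891.18 = 0.9450

P_vdW / P_ideal ≈ 0.9450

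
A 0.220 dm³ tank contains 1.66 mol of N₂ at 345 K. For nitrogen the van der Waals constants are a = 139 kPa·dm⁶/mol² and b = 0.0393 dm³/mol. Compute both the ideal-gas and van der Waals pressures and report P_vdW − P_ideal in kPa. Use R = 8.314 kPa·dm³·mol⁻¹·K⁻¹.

ΔP ≈ 1209 kPa

Ideal: P_ideal = nRT/V = (1.66)(8.314)(345)/0.220 = 21642.9 kPa
vdW: P = nRT/(V − nb) − a n²/V² = 4761.43/0.154762 − 383.028/0.0484000 = 30766.1 − 7913.80 = 22852.3 kPa
ΔP = 22852.3 − 21642.9 = 1209 kPa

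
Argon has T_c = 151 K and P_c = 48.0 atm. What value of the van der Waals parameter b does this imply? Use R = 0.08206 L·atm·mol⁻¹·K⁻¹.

From T_c = 8a/(27Rb) and P_c = a/(27b²): b = R T_c/(8 P_c).
b = (0.08206)(151)/(8×48.0) = 12.391/384.00 = 0.03227 L/mol

b ≈ 0.03227 L/mol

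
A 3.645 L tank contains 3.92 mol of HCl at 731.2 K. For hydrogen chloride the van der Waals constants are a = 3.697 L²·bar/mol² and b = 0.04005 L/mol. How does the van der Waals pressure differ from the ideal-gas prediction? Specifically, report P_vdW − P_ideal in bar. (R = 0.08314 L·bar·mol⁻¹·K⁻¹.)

Ideal: P_ideal = nRT/V = (3.92)(0.08314)(731.2)/3.645 = 65.3785 bar
vdW: P = nRT/(V − nb) − a n²/V² = 238.305/3.48800 − 56.8096/13.2860 = 68.3214 − 4.27590 = 64.0455 bar
ΔP = 64.0455 − 65.3785 = -1.333 bar

ΔP ≈ -1.333 bar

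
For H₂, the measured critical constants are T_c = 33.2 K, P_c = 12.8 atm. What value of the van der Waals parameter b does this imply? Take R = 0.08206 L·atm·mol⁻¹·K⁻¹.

From T_c = 8a/(27Rb) and P_c = a/(27b²): b = R T_c/(8 P_c).
b = (0.08206)(33.2)/(8×12.8) = 2.7244/102.40 = 0.02661 L/mol

b ≈ 0.02661 L/mol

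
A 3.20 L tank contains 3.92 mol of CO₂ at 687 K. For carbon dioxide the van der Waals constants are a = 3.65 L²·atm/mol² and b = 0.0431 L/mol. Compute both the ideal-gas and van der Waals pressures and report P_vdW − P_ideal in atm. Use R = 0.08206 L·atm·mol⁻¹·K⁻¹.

Ideal: P_ideal = nRT/V = (3.92)(0.08206)(687)/3.20 = 69.0596 atm
vdW: P = nRT/(V − nb) − a n²/V² = 220.991/3.03105 − 56.0874/10.2400 = 72.9091 − 5.47729 = 67.4318 atm
ΔP = 67.4318 − 69.0596 = -1.628 atm

ΔP ≈ -1.628 atm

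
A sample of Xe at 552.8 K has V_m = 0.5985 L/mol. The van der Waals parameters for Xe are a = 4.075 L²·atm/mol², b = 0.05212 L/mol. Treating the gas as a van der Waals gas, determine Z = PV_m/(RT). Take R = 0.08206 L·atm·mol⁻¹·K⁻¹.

Z ≈ 0.9453

P = RT/(V_m − b) − a/V_m² = (0.08206)(552.8)/(0.5985 − 0.05212) − 4.075/(0.5985)²
  = 45.363/0.54638 − 11.376 = 83.025 − 11.376 = 71.649 atm
Z = PV_m/(RT) = (71.649)(0.5985)/((0.08206)(552.8)) = 42.882/45.363 = 0.9453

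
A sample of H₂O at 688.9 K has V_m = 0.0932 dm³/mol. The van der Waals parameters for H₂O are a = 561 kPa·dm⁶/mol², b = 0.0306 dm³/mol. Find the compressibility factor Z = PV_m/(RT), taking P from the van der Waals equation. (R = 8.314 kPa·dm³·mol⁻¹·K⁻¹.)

P = RT/(V_m − b) − a/V_m² = (8.314)(688.9)/(0.0932 − 0.0306) − 561/(0.0932)²
  = 5727.5/0.062600 − 64585 = 91494 − 64585 = 26909 kPa
Z = PV_m/(RT) = (26909)(0.0932)/((8.314)(688.9)) = 2507.9/5727.5 = 0.4379

Z ≈ 0.4379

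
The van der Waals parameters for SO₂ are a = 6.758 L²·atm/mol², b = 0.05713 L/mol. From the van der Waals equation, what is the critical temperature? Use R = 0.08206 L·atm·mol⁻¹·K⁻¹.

For a van der Waals gas, T_c = 8a/(27Rb).
T_c = 8×6.758/(27×0.08206×0.05713) = 54.064/0.12658 = 427.1 K

T_c ≈ 427.1 K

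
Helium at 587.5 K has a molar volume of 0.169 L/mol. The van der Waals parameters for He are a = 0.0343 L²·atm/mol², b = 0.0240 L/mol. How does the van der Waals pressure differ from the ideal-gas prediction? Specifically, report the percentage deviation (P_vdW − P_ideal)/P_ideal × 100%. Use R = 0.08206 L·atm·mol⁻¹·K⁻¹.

Ideal: P_ideal = RT/V_m = (0.08206)(587.5)/0.169 = 285.268 atm
vdW: P = RT/(V_m − b) − a/V_m² = 48.2103/0.145000 − 0.0343/0.0285610 = 332.485 − 1.20094 = 331.284 atm
% deviation = (331.284 − 285.268)/285.268 × 100% = 16.13%

16.13 %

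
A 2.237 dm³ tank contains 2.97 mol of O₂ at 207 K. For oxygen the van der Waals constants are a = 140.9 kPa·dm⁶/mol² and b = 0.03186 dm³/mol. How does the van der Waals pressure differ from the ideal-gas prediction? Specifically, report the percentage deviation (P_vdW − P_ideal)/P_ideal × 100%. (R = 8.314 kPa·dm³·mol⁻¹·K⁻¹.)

-6.45 %

Ideal: P_ideal = nRT/V = (2.97)(8.314)(207)/2.237 = 2284.92 kPa
vdW: P = nRT/(V − nb) − a n²/V² = 5111.36/2.14238 − 1242.86/5.00417 = 2385.83 − 248.365 = 2137.47 kPa
% deviation = (2137.47 − 2284.92)/2284.92 × 100% = -6.45%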